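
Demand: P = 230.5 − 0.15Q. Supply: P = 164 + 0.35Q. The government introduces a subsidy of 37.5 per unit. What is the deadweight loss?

Competitive equilibrium: 230.5 − 0.15Q = 164 + 0.35Q → Q* = 133, P* = 210.55.
The subsidy lowers effective supply by 37.5: P = 126.5 + 0.35Q.
New quantity: 230.5 − 0.15Q = 126.5 + 0.35Q → Q' = 208.
Overproduction ΔQ = 208 − 133 = 75; wedge = subsidy = 37.5.
Deadweight loss = ½ × 75 × 37.5 = 1406.25.

1406.25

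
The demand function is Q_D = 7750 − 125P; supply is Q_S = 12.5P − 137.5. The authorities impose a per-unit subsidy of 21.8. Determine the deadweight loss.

2700.23

In inverse form: demand P = 62 − 0.008Q, supply P = 11 + 0.08Q.
Competitive equilibrium: 62 − 0.008Q = 11 + 0.08Q → Q* = 579.5455, P* = 57.3636.
The subsidy lowers effective supply by 21.8: P = 0.08Q − 10.8.
New quantity: 62 − 0.008Q = 0.08Q − 10.8 → Q' = 827.2727.
Overproduction ΔQ = 827.2727 − 579.5455 = 247.7272; wedge = subsidy = 21.8.
Welfare loss = ½ × 247.7272 × 21.8 = 2700.23.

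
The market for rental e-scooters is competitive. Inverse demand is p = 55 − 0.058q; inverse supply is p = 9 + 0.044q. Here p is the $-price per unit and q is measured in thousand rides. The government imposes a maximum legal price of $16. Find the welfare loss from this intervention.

Competitive equilibrium: 55 − 0.058q = 9 + 0.044q → q* = 450.9804, p* = 28.8431.
At the ceiling p = 16, quantity supplied = (16 − 9)/0.044 = 159.0909.
Willingness to pay at q' = 159.0909: 55 − 0.058·159.0909 = 45.7727.
Δq = 450.9804 − 159.0909 = 291.8895; wedge = 45.7727 − 16 = 29.7727.
Deadweight loss = ½ × 291.8895 × 29.7727 = $4345.17 thousand.

$4345.17 thousand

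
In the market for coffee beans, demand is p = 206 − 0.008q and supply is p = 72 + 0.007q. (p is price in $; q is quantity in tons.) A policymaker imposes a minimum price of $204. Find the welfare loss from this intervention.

Competitive equilibrium: 206 − 0.008q = 72 + 0.007q → q* = 8933.3333, p* = 134.5333.
At the floor p = 204, quantity demanded = (206 − 204)/0.008 = 250.
Sellers' marginal cost at q' = 250: 72 + 0.007·250 = 73.75.
Δq = 8933.3333 − 250 = 8683.3333; wedge = 204 − 73.75 = 130.25.
The triangle = ½ × 8683.3333 × 130.25 = $565502.08.

$565502.08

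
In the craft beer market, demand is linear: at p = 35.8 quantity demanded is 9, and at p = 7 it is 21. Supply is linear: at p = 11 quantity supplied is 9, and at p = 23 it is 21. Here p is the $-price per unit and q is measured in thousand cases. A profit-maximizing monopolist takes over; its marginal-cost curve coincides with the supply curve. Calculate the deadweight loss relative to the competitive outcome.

$77.28 thousand

Demand slope = (7 − 35.8)/(21 − 9) = −2.4, so p = 57.4 − 2.4q.
Supply slope = (23 − 11)/(21 − 9) = 1, so p = 2 + q.
Competitive equilibrium: 57.4 − 2.4q = 2 + q → q* = 16.2941, p* = 18.2941.
Marginal revenue: MR = 57.4 − 4.8q. Set MR = MC: 57.4 − 4.8q = 2 + q → q_m = 9.5517.
Price p_m = 57.4 − 2.4·9.5517 = 34.4759; MC(q_m) = 2 + 1·9.5517 = 11.5517.
Competitive q* = 16.2941, so Δq = 6.7424; wedge = 34.4759 − 11.5517 = 22.9242.
The triangle = ½ × 6.7424 × 22.9242 = $77.28 thousand.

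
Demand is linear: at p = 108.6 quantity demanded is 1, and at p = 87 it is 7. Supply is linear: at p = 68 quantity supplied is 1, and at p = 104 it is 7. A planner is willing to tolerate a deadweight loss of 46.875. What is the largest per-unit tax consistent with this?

Demand slope = (87 − 108.6)/(7 − 1) = −3.6, so p = 112.2 − 3.6q.
Supply slope = (104 − 68)/(7 − 1) = 6, so p = 62 + 6q.
Competitive equilibrium: 112.2 − 3.6q = 62 + 6q → q* = 5.2292, p* = 93.375.
A tax t gives Δq = t/9.6 and wedge t, so DWL = t²/19.2.
t²/19.2 = 46.875 → t² = 900 → t = 30.

30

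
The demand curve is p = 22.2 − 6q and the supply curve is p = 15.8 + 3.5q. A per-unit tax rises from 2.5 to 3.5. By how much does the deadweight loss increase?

Competitive equilibrium: 22.2 − 6q = 15.8 + 3.5q → q* = 0.6737, p* = 18.1579.
For a per-unit tax t: Δq = t/9.5, so DWL = ½·t·(t/9.5) = t²/19.
At t = 2.5: DWL = 0.329. At t = 3.5: DWL = 0.645.
Increase = 0.645 − 0.329 = 0.32.

0.32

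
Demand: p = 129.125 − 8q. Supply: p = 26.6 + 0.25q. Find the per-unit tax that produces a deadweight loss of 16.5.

16.5

Competitive equilibrium: 129.125 − 8q = 26.6 + 0.25q → q* = 12.4273, p* = 29.7068.
A tax t gives Δq = t/8.25 and wedge t, so DWL = t²/16.5.
t²/16.5 = 16.5 → t² = 272.25 → t = 16.5.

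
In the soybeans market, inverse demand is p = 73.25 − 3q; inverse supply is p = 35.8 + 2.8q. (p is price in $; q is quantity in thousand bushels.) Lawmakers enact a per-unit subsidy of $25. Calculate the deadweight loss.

$53.88 thousand

Competitive equilibrium: 73.25 − 3q = 35.8 + 2.8q → q* = 6.4569, p* = 53.8793.
The subsidy lowers effective supply by 25: p = 10.8 + 2.8q.
New quantity: 73.25 − 3q = 10.8 + 2.8q → q' = 10.7672.
Overproduction Δq = 10.7672 − 6.4569 = 4.3103; wedge = subsidy = 25.
The triangle = ½ × 4.3103 × 25 = $53.88 thousand.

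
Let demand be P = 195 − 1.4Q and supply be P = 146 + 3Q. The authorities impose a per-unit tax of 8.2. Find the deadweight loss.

Competitive equilibrium: 195 − 1.4Q = 146 + 3Q → Q* = 11.1364, P* = 179.4091.
With the tax, the buyer price exceeds the seller price by 8.2: (195 − 1.4Q) − (146 + 3Q) = 8.2 → Q' = 9.2727.
ΔQ = 11.1364 − 9.2727 = 1.8637; the wedge equals the tax, 8.2.
Deadweight loss = ½ × 1.8637 × 8.2 = 7.64.

7.64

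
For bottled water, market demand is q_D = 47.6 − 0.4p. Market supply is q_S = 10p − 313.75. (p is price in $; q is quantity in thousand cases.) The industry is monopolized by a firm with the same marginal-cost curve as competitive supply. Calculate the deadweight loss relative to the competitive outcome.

In inverse form: demand p = 119 − 2.5q, supply p = 31.375 + 0.1q.
Competitive equilibrium: 119 − 2.5q = 31.375 + 0.1q → q* = 33.7019, p* = 34.7452.
Marginal revenue: MR = 119 − 5q. Set MR = MC: 119 − 5q = 31.375 + 0.1q → q_m = 17.1814.
Price p_m = 119 − 2.5·17.1814 = 76.0465; MC(q_m) = 31.375 + 0.1·17.1814 = 33.0931.
Competitive q* = 33.7019, so Δq = 16.5205; wedge = 76.0465 − 33.0931 = 42.9534.
Deadweight loss = ½ × 16.5205 × 42.9534 = $354.81 thousand.

$354.81 thousand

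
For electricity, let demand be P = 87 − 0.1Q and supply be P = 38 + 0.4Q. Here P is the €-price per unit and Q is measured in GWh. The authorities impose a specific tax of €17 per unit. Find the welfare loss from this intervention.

€289

Competitive equilibrium: 87 − 0.1Q = 38 + 0.4Q → Q* = 98, P* = 77.2.
With the tax, the buyer price exceeds the seller price by 17: (87 − 0.1Q) − (38 + 0.4Q) = 17 → Q' = 64.
ΔQ = 98 − 64 = 34; the wedge equals the tax, 17.
Deadweight loss = ½ × 34 × 17 = €289.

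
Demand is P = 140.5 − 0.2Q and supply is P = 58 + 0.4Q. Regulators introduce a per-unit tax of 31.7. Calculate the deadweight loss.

837.41

Competitive equilibrium: 140.5 − 0.2Q = 58 + 0.4Q → Q* = 137.5, P* = 113.
With the tax, the buyer price exceeds the seller price by 31.7: (140.5 − 0.2Q) − (58 + 0.4Q) = 31.7 → Q' = 84.6667.
ΔQ = 137.5 − 84.6667 = 52.8333; the wedge equals the tax, 31.7.
The triangle = ½ × 52.8333 × 31.7 = 837.41.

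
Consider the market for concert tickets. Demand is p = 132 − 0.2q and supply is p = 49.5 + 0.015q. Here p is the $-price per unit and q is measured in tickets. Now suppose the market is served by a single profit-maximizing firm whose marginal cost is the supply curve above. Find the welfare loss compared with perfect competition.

$3676.23

Competitive equilibrium: 132 − 0.2q = 49.5 + 0.015q → q* = 383.72093, p* = 55.25581.
Marginal revenue: MR = 132 − 0.4q. Set MR = MC: 132 − 0.4q = 49.5 + 0.015q → q_m = 198.79518.
Price p_m = 132 − 0.2·198.79518 = 92.24096; MC(q_m) = 49.5 + 0.015·198.79518 = 52.48193.
Competitive q* = 383.72093, so Δq = 184.92575; wedge = 92.24096 − 52.48193 = 39.75903.
Deadweight loss = ½ × 184.92575 × 39.75903 = $3676.23.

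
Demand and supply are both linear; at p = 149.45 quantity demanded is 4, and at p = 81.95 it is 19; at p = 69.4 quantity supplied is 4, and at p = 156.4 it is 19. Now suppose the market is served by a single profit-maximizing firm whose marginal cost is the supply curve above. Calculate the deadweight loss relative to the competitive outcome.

Demand slope = (81.95 − 149.45)/(19 − 4) = −4.5, so p = 167.45 − 4.5q.
Supply slope = (156.4 − 69.4)/(19 − 4) = 5.8, so p = 46.2 + 5.8q.
Competitive equilibrium: 167.45 − 4.5q = 46.2 + 5.8q → q* = 11.7718, p* = 114.4767.
Marginal revenue: MR = 167.45 − 9q. Set MR = MC: 167.45 − 9q = 46.2 + 5.8q → q_m = 8.1926.
Price p_m = 167.45 − 4.5·8.1926 = 130.5833; MC(q_m) = 46.2 + 5.8·8.1926 = 93.7171.
Competitive q* = 11.7718, so Δq = 3.5792; wedge = 130.5833 − 93.7171 = 36.8662.
Deadweight loss = ½ × 3.5792 × 36.8662 = 65.98.

65.98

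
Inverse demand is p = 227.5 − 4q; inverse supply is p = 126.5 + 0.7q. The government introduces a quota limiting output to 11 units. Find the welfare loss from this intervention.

258.56

Competitive equilibrium: 227.5 − 4q = 126.5 + 0.7q → q* = 21.4894, p* = 141.5426.
At q = 11: demand price = 227.5 − 4·11 = 183.5; supply price = 126.5 + 0.7·11 = 134.2.
Δq = 21.4894 − 11 = 10.4894; wedge = 183.5 − 134.2 = 49.3.
Welfare loss = ½ × 10.4894 × 49.3 = 258.56.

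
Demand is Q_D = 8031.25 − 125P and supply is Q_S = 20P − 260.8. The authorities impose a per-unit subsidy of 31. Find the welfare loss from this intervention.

8284.48

In inverse form: demand P = 64.25 − 0.008Q, supply P = 13.04 + 0.05Q.
Competitive equilibrium: 64.25 − 0.008Q = 13.04 + 0.05Q → Q* = 882.931, P* = 57.1866.
The subsidy lowers effective supply by 31: P = 0.05Q − 17.96.
New quantity: 64.25 − 0.008Q = 0.05Q − 17.96 → Q' = 1417.4138.
Overproduction ΔQ = 1417.4138 − 882.931 = 534.4828; wedge = subsidy = 31.
Welfare loss = ½ × 534.4828 × 31 = 8284.48.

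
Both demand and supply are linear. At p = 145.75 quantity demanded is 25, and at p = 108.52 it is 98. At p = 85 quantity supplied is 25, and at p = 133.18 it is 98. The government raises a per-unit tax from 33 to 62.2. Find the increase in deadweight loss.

1187.97

Demand slope = (108.52 − 145.75)/(98 − 25) = −0.51, so p = 158.5 − 0.51q.
Supply slope = (133.18 − 85)/(98 − 25) = 0.66, so p = 68.5 + 0.66q.
Competitive equilibrium: 158.5 − 0.51q = 68.5 + 0.66q → q* = 76.9231, p* = 119.2692.
For a per-unit tax t: Δq = t/1.17, so DWL = ½·t·(t/1.17) = t²/2.34.
At t = 33: DWL = 465.385. At t = 62.2: DWL = 1653.35.
Increase = 1653.35 − 465.385 = 1187.97.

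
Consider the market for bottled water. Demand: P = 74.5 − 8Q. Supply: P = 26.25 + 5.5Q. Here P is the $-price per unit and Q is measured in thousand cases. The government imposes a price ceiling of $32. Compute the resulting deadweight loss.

$43.16 thousand

Competitive equilibrium: 74.5 − 8Q = 26.25 + 5.5Q → Q* = 3.5741, P* = 45.9074.
At the ceiling P = 32, quantity supplied = (32 − 26.25)/5.5 = 1.0455.
Willingness to pay at Q' = 1.0455: 74.5 − 8·1.0455 = 66.136.
ΔQ = 3.5741 − 1.0455 = 2.5286; wedge = 66.136 − 32 = 34.136.
The triangle = ½ × 2.5286 × 34.136 = $43.16 thousand.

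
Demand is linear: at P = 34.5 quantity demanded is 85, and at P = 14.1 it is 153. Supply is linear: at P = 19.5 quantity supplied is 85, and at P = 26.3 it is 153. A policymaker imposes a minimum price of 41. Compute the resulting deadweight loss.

700.14

Demand slope = (14.1 − 34.5)/(153 − 85) = −0.3, so P = 60 − 0.3Q.
Supply slope = (26.3 − 19.5)/(153 − 85) = 0.1, so P = 11 + 0.1Q.
Competitive equilibrium: 60 − 0.3Q = 11 + 0.1Q → Q* = 122.5, P* = 23.25.
At the floor P = 41, quantity demanded = (60 − 41)/0.3 = 63.3333.
Sellers' marginal cost at Q' = 63.3333: 11 + 0.1·63.3333 = 17.3333.
ΔQ = 122.5 − 63.3333 = 59.1667; wedge = 41 − 17.3333 = 23.6667.
Deadweight loss = ½ × 59.1667 × 23.6667 = 700.14.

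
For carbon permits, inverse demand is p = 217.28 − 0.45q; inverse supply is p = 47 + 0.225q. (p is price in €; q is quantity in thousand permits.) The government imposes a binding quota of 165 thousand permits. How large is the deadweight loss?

Competitive equilibrium: 217.28 − 0.45q = 47 + 0.225q → q* = 252.2667, p* = 103.76.
At q = 165: demand price = 217.28 − 0.45·165 = 143.03; supply price = 47 + 0.225·165 = 84.125.
Δq = 252.2667 − 165 = 87.2667; wedge = 143.03 − 84.125 = 58.905.
Deadweight loss = ½ × 87.2667 × 58.905 = €2570.22 thousand.

€2570.22 thousand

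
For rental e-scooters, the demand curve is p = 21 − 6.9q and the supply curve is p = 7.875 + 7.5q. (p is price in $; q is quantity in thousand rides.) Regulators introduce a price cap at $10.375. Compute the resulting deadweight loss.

Competitive equilibrium: 21 − 6.9q = 7.875 + 7.5q → q* = 0.9115, p* = 14.7109.
At the ceiling p = 10.375, quantity supplied = (10.375 − 7.875)/7.5 = 0.3333.
Willingness to pay at q' = 0.3333: 21 − 6.9·0.3333 = 18.7002.
Δq = 0.9115 − 0.3333 = 0.5782; wedge = 18.7002 − 10.375 = 8.3252.
Deadweight loss = ½ × 0.5782 × 8.3252 = $2.41 thousand.

$2.41 thousand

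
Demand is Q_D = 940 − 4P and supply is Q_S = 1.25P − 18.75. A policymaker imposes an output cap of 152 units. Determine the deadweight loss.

In inverse form: demand P = 235 − 0.25Q, supply P = 15 + 0.8Q.
Competitive equilibrium: 235 − 0.25Q = 15 + 0.8Q → Q* = 209.5238, P* = 182.619.
At Q = 152: demand price = 235 − 0.25·152 = 197; supply price = 15 + 0.8·152 = 136.6.
ΔQ = 209.5238 − 152 = 57.5238; wedge = 197 − 136.6 = 60.4.
Welfare loss = ½ × 57.5238 × 60.4 = 1737.22.

1737.22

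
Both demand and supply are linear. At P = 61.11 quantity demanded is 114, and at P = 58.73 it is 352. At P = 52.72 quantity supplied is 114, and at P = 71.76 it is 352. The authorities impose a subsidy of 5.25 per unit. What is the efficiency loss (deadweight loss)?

153.125

Demand slope = (58.73 − 61.11)/(352 − 114) = −0.01, so P = 62.25 − 0.01Q.
Supply slope = (71.76 − 52.72)/(352 − 114) = 0.08, so P = 43.6 + 0.08Q.
Competitive equilibrium: 62.25 − 0.01Q = 43.6 + 0.08Q → Q* = 207.2222, P* = 60.1778.
The subsidy lowers effective supply by 5.25: P = 38.35 + 0.08Q.
New quantity: 62.25 − 0.01Q = 38.35 + 0.08Q → Q' = 265.5556.
Overproduction ΔQ = 265.5556 − 207.2222 = 58.3334; wedge = subsidy = 5.25.
Deadweight loss = ½ × 58.3334 × 5.25 = 153.125.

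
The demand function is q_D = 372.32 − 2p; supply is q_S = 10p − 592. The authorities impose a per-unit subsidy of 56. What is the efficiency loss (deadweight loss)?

2613.33

In inverse form: demand p = 186.16 − 0.5q, supply p = 59.2 + 0.1q.
Competitive equilibrium: 186.16 − 0.5q = 59.2 + 0.1q → q* = 211.6, p* = 80.36.
The subsidy lowers effective supply by 56: p = 3.2 + 0.1q.
New quantity: 186.16 − 0.5q = 3.2 + 0.1q → q' = 304.9333.
Overproduction Δq = 304.9333 − 211.6 = 93.3333; wedge = subsidy = 56.
DWL = ½ × 93.3333 × 56 = 2613.33.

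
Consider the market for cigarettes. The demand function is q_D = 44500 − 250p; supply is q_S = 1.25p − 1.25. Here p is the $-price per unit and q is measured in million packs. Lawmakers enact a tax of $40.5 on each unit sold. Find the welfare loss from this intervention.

$1020.06 million

In inverse form: demand p = 178 − 0.004q, supply p = 1 + 0.8q.
Competitive equilibrium: 178 − 0.004q = 1 + 0.8q → q* = 220.1493, p* = 177.1194.
With the tax, the buyer price exceeds the seller price by 40.5: (178 − 0.004q) − (1 + 0.8q) = 40.5 → q' = 169.7761.
Δq = 220.1493 − 169.7761 = 50.3732; the wedge equals the tax, 40.5.
Welfare loss = ½ × 50.3732 × 40.5 = $1020.06 million.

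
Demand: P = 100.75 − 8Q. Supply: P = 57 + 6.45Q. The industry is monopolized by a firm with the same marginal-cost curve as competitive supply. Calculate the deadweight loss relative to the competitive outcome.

Competitive equilibrium: 100.75 − 8Q = 57 + 6.45Q → Q* = 3.0277, P* = 76.5285.
Marginal revenue: MR = 100.75 − 16Q. Set MR = MC: 100.75 − 16Q = 57 + 6.45Q → Q_m = 1.9488.
Price P_m = 100.75 − 8·1.9488 = 85.1596; MC(Q_m) = 57 + 6.45·1.9488 = 69.5698.
Competitive Q* = 3.0277, so ΔQ = 1.0789; wedge = 85.1596 − 69.5698 = 15.5898.
Welfare loss = ½ × 1.0789 × 15.5898 = 8.41.

8.41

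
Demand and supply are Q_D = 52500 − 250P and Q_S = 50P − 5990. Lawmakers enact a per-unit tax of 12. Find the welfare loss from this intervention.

In inverse form: demand P = 210 − 0.004Q, supply P = 119.8 + 0.02Q.
Competitive equilibrium: 210 − 0.004Q = 119.8 + 0.02Q → Q* = 3758.3333, P* = 194.9667.
With the tax, the buyer price exceeds the seller price by 12: (210 − 0.004Q) − (119.8 + 0.02Q) = 12 → Q' = 3258.3333.
ΔQ = 3758.3333 − 3258.3333 = 500; the wedge equals the tax, 12.
The triangle = ½ × 500 × 12 = 3000.

3000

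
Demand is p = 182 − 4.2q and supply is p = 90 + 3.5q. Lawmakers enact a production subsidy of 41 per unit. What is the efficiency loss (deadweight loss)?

109.16

Competitive equilibrium: 182 − 4.2q = 90 + 3.5q → q* = 11.94805, p* = 131.81818.
The subsidy lowers effective supply by 41: p = 49 + 3.5q.
New quantity: 182 − 4.2q = 49 + 3.5q → q' = 17.27273.
Overproduction Δq = 17.27273 − 11.94805 = 5.32468; wedge = subsidy = 41.
The triangle = ½ × 5.32468 × 41 = 109.16.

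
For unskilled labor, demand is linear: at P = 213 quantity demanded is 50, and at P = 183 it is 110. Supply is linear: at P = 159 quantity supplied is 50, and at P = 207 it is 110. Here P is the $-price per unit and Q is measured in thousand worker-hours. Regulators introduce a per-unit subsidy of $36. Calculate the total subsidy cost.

Demand slope = (183 − 213)/(110 − 50) = −0.5, so P = 238 − 0.5Q.
Supply slope = (207 − 159)/(110 − 50) = 0.8, so P = 119 + 0.8Q.
Competitive equilibrium: 238 − 0.5Q = 119 + 0.8Q → Q* = 91.5385, P* = 192.2308.
The subsidy lowers effective supply by 36: P = 83 + 0.8Q.
New quantity: 238 − 0.5Q = 83 + 0.8Q → Q' = 119.2308.
Total subsidy cost = 36 × 119.2308 = $4292.31 thousand.

$4292.31 thousand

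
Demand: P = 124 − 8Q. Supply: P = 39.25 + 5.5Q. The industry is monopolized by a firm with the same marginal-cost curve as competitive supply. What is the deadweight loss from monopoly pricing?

Competitive equilibrium: 124 − 8Q = 39.25 + 5.5Q → Q* = 6.2778, P* = 73.7778.
Marginal revenue: MR = 124 − 16Q. Set MR = MC: 124 − 16Q = 39.25 + 5.5Q → Q_m = 3.9419.
Price P_m = 124 − 8·3.9419 = 92.4648; MC(Q_m) = 39.25 + 5.5·3.9419 = 60.9305.
Competitive Q* = 6.2778, so ΔQ = 2.3359; wedge = 92.4648 − 60.9305 = 31.5343.
DWL = ½ × 2.3359 × 31.5343 = 36.83.

36.83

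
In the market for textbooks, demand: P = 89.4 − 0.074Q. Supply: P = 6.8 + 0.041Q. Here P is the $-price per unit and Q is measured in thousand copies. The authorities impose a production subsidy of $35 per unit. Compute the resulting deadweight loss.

Competitive equilibrium: 89.4 − 0.074Q = 6.8 + 0.041Q → Q* = 718.2609, P* = 36.2487.
The subsidy lowers effective supply by 35: P = 0.041Q − 28.2.
New quantity: 89.4 − 0.074Q = 0.041Q − 28.2 → Q' = 1022.6087.
Overproduction ΔQ = 1022.6087 − 718.2609 = 304.3478; wedge = subsidy = 35.
Welfare loss = ½ × 304.3478 × 35 = $5326.09 thousand.

$5326.09 thousand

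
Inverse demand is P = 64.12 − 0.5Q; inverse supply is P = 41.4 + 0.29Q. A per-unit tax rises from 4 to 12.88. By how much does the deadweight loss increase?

94.87

Competitive equilibrium: 64.12 − 0.5Q = 41.4 + 0.29Q → Q* = 28.7595, P* = 49.7403.
For a per-unit tax t: ΔQ = t/0.79, so DWL = ½·t·(t/0.79) = t²/1.58.
At t = 4: DWL = 10.127. At t = 12.88: DWL = 104.996.
Increase = 104.996 − 10.127 = 94.87.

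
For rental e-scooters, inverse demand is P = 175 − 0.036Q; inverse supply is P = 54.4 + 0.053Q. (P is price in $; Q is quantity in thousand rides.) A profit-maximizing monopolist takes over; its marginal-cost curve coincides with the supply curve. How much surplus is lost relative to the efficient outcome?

Competitive equilibrium: 175 − 0.036Q = 54.4 + 0.053Q → Q* = 1355.05618, P* = 126.21798.
Marginal revenue: MR = 175 − 0.072Q. Set MR = MC: 175 − 0.072Q = 54.4 + 0.053Q → Q_m = 964.8.
Price P_m = 175 − 0.036·964.8 = 140.2672; MC(Q_m) = 54.4 + 0.053·964.8 = 105.5344.
Competitive Q* = 1355.05618, so ΔQ = 390.25618; wedge = 140.2672 − 105.5344 = 34.7328.
Welfare loss = ½ × 390.25618 × 34.7328 = $6777.34 thousand.

$6777.34 thousand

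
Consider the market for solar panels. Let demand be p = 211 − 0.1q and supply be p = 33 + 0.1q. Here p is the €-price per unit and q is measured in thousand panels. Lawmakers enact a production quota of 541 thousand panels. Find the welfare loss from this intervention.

€12180.10 thousand

Competitive equilibrium: 211 − 0.1q = 33 + 0.1q → q* = 890, p* = 122.
At q = 541: demand price = 211 − 0.1·541 = 156.9; supply price = 33 + 0.1·541 = 87.1.
Δq = 890 − 541 = 349; wedge = 156.9 − 87.1 = 69.8.
Deadweight loss = ½ × 349 × 69.8 = €12180.10 thousand.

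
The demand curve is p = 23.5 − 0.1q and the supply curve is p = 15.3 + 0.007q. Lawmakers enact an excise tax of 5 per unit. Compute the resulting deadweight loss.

Competitive equilibrium: 23.5 − 0.1q = 15.3 + 0.007q → q* = 76.6355, p* = 15.8364.
With the tax, the buyer price exceeds the seller price by 5: (23.5 − 0.1q) − (15.3 + 0.007q) = 5 → q' = 29.9065.
Δq = 76.6355 − 29.9065 = 46.729; the wedge equals the tax, 5.
Welfare loss = ½ × 46.729 × 5 = 116.82.

116.82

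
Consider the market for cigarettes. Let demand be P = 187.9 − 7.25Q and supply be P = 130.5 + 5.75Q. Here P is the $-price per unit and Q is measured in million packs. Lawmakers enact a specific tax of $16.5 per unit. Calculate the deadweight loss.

Competitive equilibrium: 187.9 − 7.25Q = 130.5 + 5.75Q → Q* = 4.4154, P* = 155.8885.
With the tax, the buyer price exceeds the seller price by 16.5: (187.9 − 7.25Q) − (130.5 + 5.75Q) = 16.5 → Q' = 3.1462.
ΔQ = 4.4154 − 3.1462 = 1.2692; the wedge equals the tax, 16.5.
Deadweight loss = ½ × 1.2692 × 16.5 = $10.47 million.

$10.47 million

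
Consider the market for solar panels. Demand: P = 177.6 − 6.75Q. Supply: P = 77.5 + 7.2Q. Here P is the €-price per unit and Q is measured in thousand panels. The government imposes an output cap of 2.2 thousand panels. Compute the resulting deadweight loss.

Competitive equilibrium: 177.6 − 6.75Q = 77.5 + 7.2Q → Q* = 7.1756, P* = 129.1645.
At Q = 2.2: demand price = 177.6 − 6.75·2.2 = 162.75; supply price = 77.5 + 7.2·2.2 = 93.34.
ΔQ = 7.1756 − 2.2 = 4.9756; wedge = 162.75 − 93.34 = 69.41.
DWL = ½ × 4.9756 × 69.41 = €172.68 thousand.

€172.68 thousand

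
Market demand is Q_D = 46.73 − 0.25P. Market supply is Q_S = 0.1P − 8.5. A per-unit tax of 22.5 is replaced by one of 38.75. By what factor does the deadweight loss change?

2.966

In inverse form: demand P = 186.92 − 4Q, supply P = 85 + 10Q.
Competitive equilibrium: 186.92 − 4Q = 85 + 10Q → Q* = 7.28, P* = 157.8.
For a per-unit tax t: ΔQ = t/14, so DWL = ½·t·(t/14) = t²/28.
At t = 22.5: DWL = 18.080. At t = 38.75: DWL = 53.627.
Ratio = (38.75/22.5)² = 2.966.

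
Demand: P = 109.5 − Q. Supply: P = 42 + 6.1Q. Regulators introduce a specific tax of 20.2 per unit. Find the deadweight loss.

Competitive equilibrium: 109.5 − Q = 42 + 6.1Q → Q* = 9.50704, P* = 99.99296.
With the tax, the buyer price exceeds the seller price by 20.2: (109.5 − Q) − (42 + 6.1Q) = 20.2 → Q' = 6.66197.
ΔQ = 9.50704 − 6.66197 = 2.84507; the wedge equals the tax, 20.2.
The triangle = ½ × 2.84507 × 20.2 = 28.74.

28.74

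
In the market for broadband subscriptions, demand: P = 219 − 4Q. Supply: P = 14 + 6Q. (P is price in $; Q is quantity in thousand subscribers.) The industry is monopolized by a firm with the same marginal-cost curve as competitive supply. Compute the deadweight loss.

Competitive equilibrium: 219 − 4Q = 14 + 6Q → Q* = 20.5, P* = 137.
Marginal revenue: MR = 219 − 8Q. Set MR = MC: 219 − 8Q = 14 + 6Q → Q_m = 14.6429.
Price P_m = 219 − 4·14.6429 = 160.4284; MC(Q_m) = 14 + 6·14.6429 = 101.8574.
Competitive Q* = 20.5, so ΔQ = 5.8571; wedge = 160.4284 − 101.8574 = 58.571.
Welfare loss = ½ × 5.8571 × 58.571 = $171.53 thousand.

$171.53 thousand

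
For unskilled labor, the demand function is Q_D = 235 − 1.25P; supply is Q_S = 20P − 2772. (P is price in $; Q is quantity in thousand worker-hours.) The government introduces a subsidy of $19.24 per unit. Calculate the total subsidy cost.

In inverse form: demand P = 188 − 0.8Q, supply P = 138.6 + 0.05Q.
Competitive equilibrium: 188 − 0.8Q = 138.6 + 0.05Q → Q* = 58.1176, P* = 141.5059.
The subsidy lowers effective supply by 19.24: P = 119.36 + 0.05Q.
New quantity: 188 − 0.8Q = 119.36 + 0.05Q → Q' = 80.7529.
Total subsidy cost = 19.24 × 80.7529 = $1553.69 thousand.

$1553.69 thousand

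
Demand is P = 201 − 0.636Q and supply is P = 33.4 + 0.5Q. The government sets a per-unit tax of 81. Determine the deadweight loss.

Competitive equilibrium: 201 − 0.636Q = 33.4 + 0.5Q → Q* = 147.5352, P* = 107.1676.
With the tax, the buyer price exceeds the seller price by 81: (201 − 0.636Q) − (33.4 + 0.5Q) = 81 → Q' = 76.2324.
ΔQ = 147.5352 − 76.2324 = 71.3028; the wedge equals the tax, 81.
DWL = ½ × 71.3028 × 81 = 2887.76.

2887.76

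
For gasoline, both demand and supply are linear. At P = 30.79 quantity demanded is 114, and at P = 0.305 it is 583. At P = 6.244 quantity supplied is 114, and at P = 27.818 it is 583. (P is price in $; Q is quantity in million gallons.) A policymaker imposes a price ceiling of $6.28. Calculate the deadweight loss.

Demand slope = (0.305 − 30.79)/(583 − 114) = −0.065, so P = 38.2 − 0.065Q.
Supply slope = (27.818 − 6.244)/(583 − 114) = 0.046, so P = 1 + 0.046Q.
Competitive equilibrium: 38.2 − 0.065Q = 1 + 0.046Q → Q* = 335.13514, P* = 16.41622.
At the ceiling P = 6.28, quantity supplied = (6.28 − 1)/0.046 = 114.78261.
Willingness to pay at Q' = 114.78261: 38.2 − 0.065·114.78261 = 30.73913.
ΔQ = 335.13514 − 114.78261 = 220.35253; wedge = 30.73913 − 6.28 = 24.45913.
The triangle = ½ × 220.35253 × 24.45913 = $2694.82 million.

$2694.82 million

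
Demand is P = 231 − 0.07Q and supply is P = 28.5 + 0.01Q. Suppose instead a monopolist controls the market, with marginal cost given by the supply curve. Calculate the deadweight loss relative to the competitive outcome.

Competitive equilibrium: 231 − 0.07Q = 28.5 + 0.01Q → Q* = 2531.25, P* = 53.8125.
Marginal revenue: MR = 231 − 0.14Q. Set MR = MC: 231 − 0.14Q = 28.5 + 0.01Q → Q_m = 1350.
Price P_m = 231 − 0.07·1350 = 136.5; MC(Q_m) = 28.5 + 0.01·1350 = 42.
Competitive Q* = 2531.25, so ΔQ = 1181.25; wedge = 136.5 − 42 = 94.5.
The triangle = ½ × 1181.25 × 94.5 = 55814.06.

55814.06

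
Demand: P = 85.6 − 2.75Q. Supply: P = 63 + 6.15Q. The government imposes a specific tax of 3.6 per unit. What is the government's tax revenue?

Competitive equilibrium: 85.6 − 2.75Q = 63 + 6.15Q → Q* = 2.5393, P* = 78.6169.
With the tax, the buyer price exceeds the seller price by 3.6: (85.6 − 2.75Q) − (63 + 6.15Q) = 3.6 → Q' = 2.1348.
Tax revenue = 3.6 × 2.1348 = 7.69.

7.69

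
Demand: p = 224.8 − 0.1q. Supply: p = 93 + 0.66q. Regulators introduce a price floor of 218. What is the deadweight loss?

4223.17

Competitive equilibrium: 224.8 − 0.1q = 93 + 0.66q → q* = 173.4211, p* = 207.4579.
At the floor p = 218, quantity demanded = (224.8 − 218)/0.1 = 68.
Sellers' marginal cost at q' = 68: 93 + 0.66·68 = 137.88.
Δq = 173.4211 − 68 = 105.4211; wedge = 218 − 137.88 = 80.12.
DWL = ½ × 105.4211 × 80.12 = 4223.17.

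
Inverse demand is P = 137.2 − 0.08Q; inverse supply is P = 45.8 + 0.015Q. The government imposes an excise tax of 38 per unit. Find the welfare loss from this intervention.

Competitive equilibrium: 137.2 − 0.08Q = 45.8 + 0.015Q → Q* = 962.1053, P* = 60.2316.
With the tax, the buyer price exceeds the seller price by 38: (137.2 − 0.08Q) − (45.8 + 0.015Q) = 38 → Q' = 562.1053.
ΔQ = 962.1053 − 562.1053 = 400; the wedge equals the tax, 38.
DWL = ½ × 400 × 38 = 7600.

7600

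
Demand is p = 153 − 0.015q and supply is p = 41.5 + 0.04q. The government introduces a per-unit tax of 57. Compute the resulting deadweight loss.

29536.36

Competitive equilibrium: 153 − 0.015q = 41.5 + 0.04q → q* = 2027.2727, p* = 122.5909.
With the tax, the buyer price exceeds the seller price by 57: (153 − 0.015q) − (41.5 + 0.04q) = 57 → q' = 990.9091.
Δq = 2027.2727 − 990.9091 = 1036.3636; the wedge equals the tax, 57.
Welfare loss = ½ × 1036.3636 × 57 = 29536.36.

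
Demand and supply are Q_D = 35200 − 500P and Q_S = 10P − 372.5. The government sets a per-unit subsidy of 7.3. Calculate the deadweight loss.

In inverse form: demand P = 70.4 − 0.002Q, supply P = 37.25 + 0.1Q.
Competitive equilibrium: 70.4 − 0.002Q = 37.25 + 0.1Q → Q* = 325, P* = 69.75.
The subsidy lowers effective supply by 7.3: P = 29.95 + 0.1Q.
New quantity: 70.4 − 0.002Q = 29.95 + 0.1Q → Q' = 396.5686.
Overproduction ΔQ = 396.5686 − 325 = 71.5686; wedge = subsidy = 7.3.
The triangle = ½ × 71.5686 × 7.3 = 261.23.

261.23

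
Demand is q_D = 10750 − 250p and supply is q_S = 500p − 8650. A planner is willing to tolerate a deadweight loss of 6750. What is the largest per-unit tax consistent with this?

In inverse form: demand p = 43 − 0.004q, supply p = 17.3 + 0.002q.
Competitive equilibrium: 43 − 0.004q = 17.3 + 0.002q → q* = 4283.3333, p* = 25.8667.
A tax t gives Δq = t/0.006 and wedge t, so DWL = t²/0.012.
t²/0.012 = 6750 → t² = 81 → t = 9.

9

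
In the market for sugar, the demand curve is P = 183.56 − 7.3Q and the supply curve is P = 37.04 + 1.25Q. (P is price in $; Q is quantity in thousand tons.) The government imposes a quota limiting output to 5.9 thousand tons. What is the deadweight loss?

Competitive equilibrium: 183.56 − 7.3Q = 37.04 + 1.25Q → Q* = 17.1368, P* = 58.4611.
At Q = 5.9: demand price = 183.56 − 7.3·5.9 = 140.49; supply price = 37.04 + 1.25·5.9 = 44.415.
ΔQ = 17.1368 − 5.9 = 11.2368; wedge = 140.49 − 44.415 = 96.075.
Deadweight loss = ½ × 11.2368 × 96.075 = $539.79 thousand.

$539.79 thousand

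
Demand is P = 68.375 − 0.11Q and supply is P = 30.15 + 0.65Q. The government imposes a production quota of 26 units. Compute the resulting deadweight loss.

224.31

Competitive equilibrium: 68.375 − 0.11Q = 30.15 + 0.65Q → Q* = 50.2961, P* = 62.8424.
At Q = 26: demand price = 68.375 − 0.11·26 = 65.515; supply price = 30.15 + 0.65·26 = 47.05.
ΔQ = 50.2961 − 26 = 24.2961; wedge = 65.515 − 47.05 = 18.465.
Welfare loss = ½ × 24.2961 × 18.465 = 224.31.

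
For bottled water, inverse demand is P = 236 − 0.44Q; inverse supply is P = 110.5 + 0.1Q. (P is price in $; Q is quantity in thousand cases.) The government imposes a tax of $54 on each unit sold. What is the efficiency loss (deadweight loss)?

Competitive equilibrium: 236 − 0.44Q = 110.5 + 0.1Q → Q* = 232.4074, P* = 133.7407.
With the tax, the buyer price exceeds the seller price by 54: (236 − 0.44Q) − (110.5 + 0.1Q) = 54 → Q' = 132.4074.
ΔQ = 232.4074 − 132.4074 = 100; the wedge equals the tax, 54.
Welfare loss = ½ × 100 × 54 = $2700 thousand.

$2700 thousand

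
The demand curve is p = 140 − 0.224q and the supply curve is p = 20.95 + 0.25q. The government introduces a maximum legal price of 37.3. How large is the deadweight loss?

8178.14

Competitive equilibrium: 140 − 0.224q = 20.95 + 0.25q → q* = 251.16034, p* = 83.74008.
At the ceiling p = 37.3, quantity supplied = (37.3 − 20.95)/0.25 = 65.4.
Willingness to pay at q' = 65.4: 140 − 0.224·65.4 = 125.3504.
Δq = 251.16034 − 65.4 = 185.76034; wedge = 125.3504 − 37.3 = 88.0504.
The triangle = ½ × 185.76034 × 88.0504 = 8178.14.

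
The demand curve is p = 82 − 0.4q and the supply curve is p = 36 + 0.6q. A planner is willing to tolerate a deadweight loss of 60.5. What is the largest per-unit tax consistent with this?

11

Competitive equilibrium: 82 − 0.4q = 36 + 0.6q → q* = 46, p* = 63.6.
A tax t gives Δq = t/1 and wedge t, so DWL = t²/2.
t²/2 = 60.5 → t² = 121 → t = 11.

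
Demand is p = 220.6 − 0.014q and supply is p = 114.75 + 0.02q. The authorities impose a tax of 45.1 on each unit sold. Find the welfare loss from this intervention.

29911.91

Competitive equilibrium: 220.6 − 0.014q = 114.75 + 0.02q → q* = 3113.2353, p* = 177.0147.
With the tax, the buyer price exceeds the seller price by 45.1: (220.6 − 0.014q) − (114.75 + 0.02q) = 45.1 → q' = 1786.7647.
Δq = 3113.2353 − 1786.7647 = 1326.4706; the wedge equals the tax, 45.1.
DWL = ½ × 1326.4706 × 45.1 = 29911.91.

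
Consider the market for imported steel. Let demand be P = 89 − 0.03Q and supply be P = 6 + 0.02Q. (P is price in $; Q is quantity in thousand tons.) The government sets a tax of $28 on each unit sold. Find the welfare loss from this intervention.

Competitive equilibrium: 89 − 0.03Q = 6 + 0.02Q → Q* = 1660, P* = 39.2.
With the tax, the buyer price exceeds the seller price by 28: (89 − 0.03Q) − (6 + 0.02Q) = 28 → Q' = 1100.
ΔQ = 1660 − 1100 = 560; the wedge equals the tax, 28.
The triangle = ½ × 560 × 28 = $7840 thousand.

$7840 thousand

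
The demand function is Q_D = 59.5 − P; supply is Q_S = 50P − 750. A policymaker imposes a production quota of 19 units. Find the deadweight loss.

In inverse form: demand P = 59.5 − Q, supply P = 15 + 0.02Q.
Competitive equilibrium: 59.5 − Q = 15 + 0.02Q → Q* = 43.6275, P* = 15.8725.
At Q = 19: demand price = 59.5 − 1·19 = 40.5; supply price = 15 + 0.02·19 = 15.38.
ΔQ = 43.6275 − 19 = 24.6275; wedge = 40.5 − 15.38 = 25.12.
Deadweight loss = ½ × 24.6275 × 25.12 = 309.32.

309.32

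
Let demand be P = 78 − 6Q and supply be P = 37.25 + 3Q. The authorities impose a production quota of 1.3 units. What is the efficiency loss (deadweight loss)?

46.88

Competitive equilibrium: 78 − 6Q = 37.25 + 3Q → Q* = 4.5278, P* = 50.8333.
At Q = 1.3: demand price = 78 − 6·1.3 = 70.2; supply price = 37.25 + 3·1.3 = 41.15.
ΔQ = 4.5278 − 1.3 = 3.2278; wedge = 70.2 − 41.15 = 29.05.
DWL = ½ × 3.2278 × 29.05 = 46.88.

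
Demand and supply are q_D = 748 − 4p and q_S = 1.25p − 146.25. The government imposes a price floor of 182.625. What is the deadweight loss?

In inverse form: demand p = 187 − 0.25q, supply p = 117 + 0.8q.
Competitive equilibrium: 187 − 0.25q = 117 + 0.8q → q* = 66.66667, p* = 170.33333.
At the floor p = 182.625, quantity demanded = (187 − 182.625)/0.25 = 17.5.
Sellers' marginal cost at q' = 17.5: 117 + 0.8·17.5 = 131.
Δq = 66.66667 − 17.5 = 49.16667; wedge = 182.625 − 131 = 51.625.
Welfare loss = ½ × 49.16667 × 51.625 = 1269.11.

1269.11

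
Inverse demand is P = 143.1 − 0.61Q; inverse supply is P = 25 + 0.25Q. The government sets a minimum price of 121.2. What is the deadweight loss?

Competitive equilibrium: 143.1 − 0.61Q = 25 + 0.25Q → Q* = 137.3256, P* = 59.3314.
At the floor P = 121.2, quantity demanded = (143.1 − 121.2)/0.61 = 35.9016.
Sellers' marginal cost at Q' = 35.9016: 25 + 0.25·35.9016 = 33.9754.
ΔQ = 137.3256 − 35.9016 = 101.424; wedge = 121.2 − 33.9754 = 87.2246.
DWL = ½ × 101.424 × 87.2246 = 4423.33.

4423.33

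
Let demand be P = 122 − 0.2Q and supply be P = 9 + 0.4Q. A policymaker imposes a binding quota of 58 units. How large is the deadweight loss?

Competitive equilibrium: 122 − 0.2Q = 9 + 0.4Q → Q* = 188.3333, P* = 84.3333.
At Q = 58: demand price = 122 − 0.2·58 = 110.4; supply price = 9 + 0.4·58 = 32.2.
ΔQ = 188.3333 − 58 = 130.3333; wedge = 110.4 − 32.2 = 78.2.
DWL = ½ × 130.3333 × 78.2 = 5096.03.

5096.03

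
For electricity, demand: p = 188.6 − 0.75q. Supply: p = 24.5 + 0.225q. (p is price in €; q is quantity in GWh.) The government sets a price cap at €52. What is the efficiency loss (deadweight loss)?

Competitive equilibrium: 188.6 − 0.75q = 24.5 + 0.225q → q* = 168.3077, p* = 62.3692.
At the ceiling p = 52, quantity supplied = (52 − 24.5)/0.225 = 122.2222.
Willingness to pay at q' = 122.2222: 188.6 − 0.75·122.2222 = 96.9334.
Δq = 168.3077 − 122.2222 = 46.0855; wedge = 96.9334 − 52 = 44.9334.
Deadweight loss = ½ × 46.0855 × 44.9334 = €1035.39.

€1035.39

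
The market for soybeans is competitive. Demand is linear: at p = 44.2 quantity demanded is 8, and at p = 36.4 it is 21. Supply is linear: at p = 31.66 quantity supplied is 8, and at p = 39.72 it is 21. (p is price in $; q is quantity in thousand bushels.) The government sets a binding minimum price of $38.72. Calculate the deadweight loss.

Demand slope = (36.4 − 44.2)/(21 − 8) = −0.6, so p = 49 − 0.6q.
Supply slope = (39.72 − 31.66)/(21 − 8) = 0.62, so p = 26.7 + 0.62q.
Competitive equilibrium: 49 − 0.6q = 26.7 + 0.62q → q* = 18.2787, p* = 38.0328.
At the floor p = 38.72, quantity demanded = (49 − 38.72)/0.6 = 17.1333.
Sellers' marginal cost at q' = 17.1333: 26.7 + 0.62·17.1333 = 37.3226.
Δq = 18.2787 − 17.1333 = 1.1454; wedge = 38.72 − 37.3226 = 1.3974.
The triangle = ½ × 1.1454 × 1.3974 = $0.80 thousand.

$0.80 thousand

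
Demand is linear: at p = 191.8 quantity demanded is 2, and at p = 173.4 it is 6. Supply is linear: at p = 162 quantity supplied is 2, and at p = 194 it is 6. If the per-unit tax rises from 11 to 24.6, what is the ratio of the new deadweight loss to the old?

Demand slope = (173.4 − 191.8)/(6 − 2) = −4.6, so p = 201 − 4.6q.
Supply slope = (194 − 162)/(6 − 2) = 8, so p = 146 + 8q.
Competitive equilibrium: 201 − 4.6q = 146 + 8q → q* = 4.3651, p* = 180.9206.
For a per-unit tax t: Δq = t/12.6, so DWL = ½·t·(t/12.6) = t²/25.2.
At t = 11: DWL = 4.802. At t = 24.6: DWL = 24.014.
Ratio = (24.6/11)² = 5.001.

5.001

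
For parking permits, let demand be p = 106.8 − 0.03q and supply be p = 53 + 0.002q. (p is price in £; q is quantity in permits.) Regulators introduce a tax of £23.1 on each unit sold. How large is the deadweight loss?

£8337.66

Competitive equilibrium: 106.8 − 0.03q = 53 + 0.002q → q* = 1681.25, p* = 56.3625.
With the tax, the buyer price exceeds the seller price by 23.1: (106.8 − 0.03q) − (53 + 0.002q) = 23.1 → q' = 959.375.
Δq = 1681.25 − 959.375 = 721.875; the wedge equals the tax, 23.1.
Welfare loss = ½ × 721.875 × 23.1 = £8337.66.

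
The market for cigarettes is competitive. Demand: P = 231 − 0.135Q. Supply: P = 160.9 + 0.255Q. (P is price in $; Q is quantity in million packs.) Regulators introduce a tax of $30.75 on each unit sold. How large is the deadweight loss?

Competitive equilibrium: 231 − 0.135Q = 160.9 + 0.255Q → Q* = 179.7436, P* = 206.7346.
With the tax, the buyer price exceeds the seller price by 30.75: (231 − 0.135Q) − (160.9 + 0.255Q) = 30.75 → Q' = 100.8974.
ΔQ = 179.7436 − 100.8974 = 78.8462; the wedge equals the tax, 30.75.
Welfare loss = ½ × 78.8462 × 30.75 = $1212.26 million.

$1212.26 million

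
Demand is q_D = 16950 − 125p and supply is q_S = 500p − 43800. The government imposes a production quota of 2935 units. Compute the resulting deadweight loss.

In inverse form: demand p = 135.6 − 0.008q, supply p = 87.6 + 0.002q.
Competitive equilibrium: 135.6 − 0.008q = 87.6 + 0.002q → q* = 4800, p* = 97.2.
At q = 2935: demand price = 135.6 − 0.008·2935 = 112.12; supply price = 87.6 + 0.002·2935 = 93.47.
Δq = 4800 − 2935 = 1865; wedge = 112.12 − 93.47 = 18.65.
Welfare loss = ½ × 1865 × 18.65 = 17391.125.

17391.125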